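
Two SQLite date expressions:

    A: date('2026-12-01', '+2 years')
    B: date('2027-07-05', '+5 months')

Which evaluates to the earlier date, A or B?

A = 2028-12-01.
B = 2027-12-05.
B is earlier.

B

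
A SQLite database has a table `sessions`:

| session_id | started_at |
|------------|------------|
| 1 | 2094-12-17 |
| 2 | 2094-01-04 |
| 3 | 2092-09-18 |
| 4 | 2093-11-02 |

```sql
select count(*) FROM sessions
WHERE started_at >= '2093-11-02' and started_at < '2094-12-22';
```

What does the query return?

3

Rows in [2093-11-02, 2094-12-22): 2094-12-17, 2094-01-04, 2093-11-02 → 3 rows.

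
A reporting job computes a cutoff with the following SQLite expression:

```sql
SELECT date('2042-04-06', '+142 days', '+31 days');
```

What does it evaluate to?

Applying '+142 days' to 2042-04-06: counting 142 days forward gives 2042-08-26.
August 2042 has 31 days; 5 remain after the 26th, so 6 days reach 2042-09-01.
Advancing 25 more days within September lands on 2042-09-26.

2042-09-26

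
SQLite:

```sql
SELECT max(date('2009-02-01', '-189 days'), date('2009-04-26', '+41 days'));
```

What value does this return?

2009-06-06

date('2009-02-01', '-189 days') → 2008-07-27.
date('2009-04-26', '+41 days') → 2009-06-06.
Later of the two is 2009-06-06.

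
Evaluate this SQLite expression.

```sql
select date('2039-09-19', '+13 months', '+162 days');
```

2041-03-30

Adding +13 months to 2039-09-19 gives 2040-10-19.
Applying '+162 days' to 2040-10-19: counting 162 days forward gives 2041-03-30.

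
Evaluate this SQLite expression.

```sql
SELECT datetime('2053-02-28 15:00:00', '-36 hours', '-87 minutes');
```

-36 hours from 2053-02-28 15:00:00 is 2053-02-27 03:00:00 (crosses midnight).
87 minutes = 1h 27m; -87 minutes from 2053-02-27 03:00:00 is 2053-02-27 01:33:00.

2053-02-27 01:33:00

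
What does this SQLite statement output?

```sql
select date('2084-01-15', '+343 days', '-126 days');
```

2084-08-19

Applying '+343 days' to 2084-01-15: counting 343 days forward gives 2084-12-23.
Applying '-126 days' to 2084-12-23: counting 126 days back gives 2084-08-19.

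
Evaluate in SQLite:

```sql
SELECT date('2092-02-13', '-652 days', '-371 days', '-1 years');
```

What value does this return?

2088-04-26

Applying '-652 days' to 2092-02-13: counting 652 days back gives 2090-05-02.
Applying '-371 days' to 2090-05-02: counting 371 days back gives 2089-04-26.
Adding -1 year to 2089-04-26 gives 2088-04-26.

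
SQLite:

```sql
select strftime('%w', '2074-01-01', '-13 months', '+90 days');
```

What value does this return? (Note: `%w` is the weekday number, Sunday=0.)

3

First apply '-13 months', '+90 days': 2074-01-01 → 2073-03-01.
2073-03-01 is a Wednesday; with Sunday=0 that is 3.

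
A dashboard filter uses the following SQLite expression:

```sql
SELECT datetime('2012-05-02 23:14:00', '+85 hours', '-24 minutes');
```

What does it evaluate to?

+85 hours from 2012-05-02 23:14:00 is 2012-05-06 12:14:00 (crosses midnight).
-24 minutes from 2012-05-06 12:14:00 is 2012-05-06 11:50:00.

2012-05-06 11:50:00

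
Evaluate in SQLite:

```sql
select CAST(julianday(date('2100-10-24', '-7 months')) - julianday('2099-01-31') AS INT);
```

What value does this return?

Adding -7 months to 2100-10-24 gives 2100-03-24.
0 days remain in January 2099 after the 31st (31 − 31).
Full months from February 2099 through February 2100 contribute their day counts.
Then 24 days into March 2100.
Total: 0 + 28 + 31 + 30 + 31 + 30 + 31 + 31 + 30 + 31 + 30 + 31 + 31 + 28 + 24 = 417.

417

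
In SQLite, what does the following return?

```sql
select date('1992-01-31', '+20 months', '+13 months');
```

Adding +20 months to 1992-01-31 targets 1993-09-31. September 1993 has only 30 days, so SQLite normalizes the 1-day overflow forward to 1993-10-01.
Adding +13 months to 1993-10-01 gives 1994-11-01.

1994-11-01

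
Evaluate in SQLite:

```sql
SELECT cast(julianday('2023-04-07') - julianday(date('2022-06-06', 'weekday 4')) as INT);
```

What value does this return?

`weekday 4` advances to the next Thursday; 2022-06-06 is a Monday, so it moves forward to 2022-06-09.
21 days remain in June 2022 after the 9th (30 − 9).
Full months from July 2022 through March 2023 contribute their day counts.
Then 7 days into April 2023.
Total: 21 + 31 + 31 + 30 + 31 + 30 + 31 + 31 + 28 + 31 + 7 = 302.

302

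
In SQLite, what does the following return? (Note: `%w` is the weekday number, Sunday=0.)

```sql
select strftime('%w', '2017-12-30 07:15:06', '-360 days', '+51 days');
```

5

First apply '-360 days', '+51 days': 2017-12-30 07:15:06 → 2017-02-24 07:15:06.
2017-02-24 is a Friday; with Sunday=0 that is 5.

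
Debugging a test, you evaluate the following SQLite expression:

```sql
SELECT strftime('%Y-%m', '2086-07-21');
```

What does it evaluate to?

`%Y-%m` extracts the year-month: 2086-07.

2086-07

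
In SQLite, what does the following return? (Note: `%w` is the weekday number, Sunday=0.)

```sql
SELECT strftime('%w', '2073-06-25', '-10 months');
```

4

First apply '-10 months': 2073-06-25 → 2072-08-25.
2072-08-25 is a Thursday; with Sunday=0 that is 4.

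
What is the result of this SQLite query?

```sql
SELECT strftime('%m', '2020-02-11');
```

02

`%m` extracts the 2-digit month (01-12): 02.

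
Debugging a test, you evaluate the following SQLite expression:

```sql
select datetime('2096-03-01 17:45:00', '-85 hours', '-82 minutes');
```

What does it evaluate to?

-85 hours from 2096-03-01 17:45:00 is 2096-02-27 04:45:00 (crosses midnight).
82 minutes = 1h 22m; -82 minutes from 2096-02-27 04:45:00 is 2096-02-27 03:23:00.

2096-02-27 03:23:00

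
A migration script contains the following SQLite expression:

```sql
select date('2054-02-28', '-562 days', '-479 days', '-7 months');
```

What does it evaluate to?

Applying '-562 days' to 2054-02-28: counting 562 days back gives 2052-08-15.
Applying '-479 days' to 2052-08-15: counting 479 days back gives 2051-04-24.
Adding -7 months to 2051-04-24 gives 2050-09-24.

2050-09-24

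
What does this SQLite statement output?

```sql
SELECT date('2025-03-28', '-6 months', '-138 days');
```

Adding -6 months to 2025-03-28 gives 2024-09-28.
Applying '-138 days' to 2024-09-28: counting 138 days back gives 2024-05-13.

2024-05-13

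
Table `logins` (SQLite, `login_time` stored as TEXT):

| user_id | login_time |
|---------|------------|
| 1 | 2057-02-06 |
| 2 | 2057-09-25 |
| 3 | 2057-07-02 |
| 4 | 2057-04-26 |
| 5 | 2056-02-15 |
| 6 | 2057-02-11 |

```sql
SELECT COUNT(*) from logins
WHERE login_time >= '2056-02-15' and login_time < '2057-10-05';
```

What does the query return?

Rows in [2056-02-15, 2057-10-05): 2057-02-06, 2057-09-25, 2057-07-02, 2057-04-26, 2056-02-15, 2057-02-11 → 6 rows.

6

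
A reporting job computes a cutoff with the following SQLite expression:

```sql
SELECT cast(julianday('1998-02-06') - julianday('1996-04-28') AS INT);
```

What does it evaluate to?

2 days remain in April 1996 after the 28th (30 − 28).
Full months from May 1996 through January 1998 contribute their day counts.
Then 6 days into February 1998.
Total: 2 + 31 + 30 + 31 + 31 + 30 + 31 + 30 + 31 + 31 + 28 + 31 + 30 + 31 + 30 + 31 + 31 + 30 + 31 + 30 + 31 + 31 + 6 = 649.

649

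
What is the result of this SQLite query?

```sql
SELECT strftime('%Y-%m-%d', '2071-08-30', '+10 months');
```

2072-06-30

First apply '+10 months': 2071-08-30 → 2072-06-30.
`%Y-%m-%d` extracts the ISO date: 2072-06-30.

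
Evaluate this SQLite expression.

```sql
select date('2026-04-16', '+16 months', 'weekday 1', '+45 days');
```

Adding +16 months to 2026-04-16 gives 2027-08-16.
`weekday 1` advances to the next Monday; 2027-08-16 is already a Monday, so it stays at 2027-08-16.
Applying '+45 days' to 2027-08-16: counting 45 days forward gives 2027-09-30.

2027-09-30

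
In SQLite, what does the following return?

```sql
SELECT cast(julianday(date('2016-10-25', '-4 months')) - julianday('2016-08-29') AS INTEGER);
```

-65

Adding -4 months to 2016-10-25 gives 2016-06-25.
5 days remain in June 2016 after the 25th (30 − 25).
July 2016: 31 days.
Then 29 days into August 2016.
Total: 5 + 31 + 29 = 65.
The subtraction is earlier − later, so the result is −65 → -65.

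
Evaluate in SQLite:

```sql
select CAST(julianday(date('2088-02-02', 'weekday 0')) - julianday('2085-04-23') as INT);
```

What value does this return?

`weekday 0` advances to the next Sunday; 2088-02-02 is a Monday, so it moves forward to 2088-02-08.
7 days remain in April 2085 after the 23rd (30 − 23).
Full months from May 2085 through January 2088 contribute their day counts.
Then 8 days into February 2088.
Total: 7 + 31 + 30 + 31 + 31 + 30 + 31 + 30 + 31 + 31 + 28 + 31 + 30 + 31 + 30 + 31 + 31 + 30 + 31 + 30 + 31 + 31 + 28 + 31 + 30 + 31 + 30 + 31 + 31 + 30 + 31 + 30 + 31 + 31 + 8 = 1021.

1021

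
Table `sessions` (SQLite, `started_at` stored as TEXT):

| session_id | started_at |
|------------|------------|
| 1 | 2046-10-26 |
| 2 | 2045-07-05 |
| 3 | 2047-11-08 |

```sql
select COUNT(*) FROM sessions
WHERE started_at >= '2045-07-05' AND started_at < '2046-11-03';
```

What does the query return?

2

Rows in [2045-07-05, 2046-11-03): 2046-10-26, 2045-07-05 → 2 rows.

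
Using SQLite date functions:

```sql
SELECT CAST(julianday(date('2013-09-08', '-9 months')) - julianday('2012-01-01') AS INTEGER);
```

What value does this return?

342

Adding -9 months to 2013-09-08 gives 2012-12-08.
30 days remain in January 2012 after the 1st (31 − 1).
Full months from February 2012 through November 2012 contribute their day counts.
Then 8 days into December 2012.
Total: 30 + 29 + 31 + 30 + 31 + 30 + 31 + 31 + 30 + 31 + 30 + 8 = 342.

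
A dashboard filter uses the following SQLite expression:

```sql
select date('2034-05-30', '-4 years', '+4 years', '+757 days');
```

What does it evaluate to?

Adding -4 years to 2034-05-30 gives 2030-05-30.
Adding +4 years to 2030-05-30 gives 2034-05-30.
Applying '+757 days' to 2034-05-30: counting 757 days forward gives 2036-06-25.

2036-06-25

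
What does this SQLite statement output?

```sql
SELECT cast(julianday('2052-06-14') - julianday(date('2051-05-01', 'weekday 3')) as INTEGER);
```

`weekday 3` advances to the next Wednesday; 2051-05-01 is a Monday, so it moves forward to 2051-05-03.
28 days remain in May 2051 after the 3rd (31 − 3).
Full months from June 2051 through May 2052 contribute their day counts.
Then 14 days into June 2052.
Total: 28 + 30 + 31 + 31 + 30 + 31 + 30 + 31 + 31 + 29 + 31 + 30 + 31 + 14 = 408.

408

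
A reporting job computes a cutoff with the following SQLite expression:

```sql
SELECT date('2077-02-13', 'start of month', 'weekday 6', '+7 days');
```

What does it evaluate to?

2077-02-13

`start of month` rewinds 2077-02-13 to 2077-02-01.
`weekday 6` advances to the next Saturday; 2077-02-01 is a Monday, so it moves forward to 2077-02-06.
Advancing 7 more days within February lands on 2077-02-13.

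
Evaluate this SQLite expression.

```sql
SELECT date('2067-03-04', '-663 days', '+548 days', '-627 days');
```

Applying '-663 days' to 2067-03-04: counting 663 days back gives 2065-05-10.
Applying '+548 days' to 2065-05-10: counting 548 days forward gives 2066-11-09.
Applying '-627 days' to 2066-11-09: counting 627 days back gives 2065-02-20.

2065-02-20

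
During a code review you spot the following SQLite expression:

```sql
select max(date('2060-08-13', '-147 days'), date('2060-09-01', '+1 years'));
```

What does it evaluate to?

2061-09-01

date('2060-08-13', '-147 days') → 2060-03-19.
date('2060-09-01', '+1 years') → 2061-09-01.
Later of the two is 2061-09-01.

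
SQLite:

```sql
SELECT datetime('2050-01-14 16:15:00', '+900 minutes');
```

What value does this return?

2050-01-15 07:15:00

900 minutes = 15h 0m; +900 minutes from 2050-01-14 16:15:00 is 2050-01-15 07:15:00 (crosses midnight).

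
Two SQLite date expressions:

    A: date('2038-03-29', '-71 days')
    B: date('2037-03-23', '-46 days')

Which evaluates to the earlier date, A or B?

A = 2038-01-17.
B = 2037-02-05.
B is earlier.

B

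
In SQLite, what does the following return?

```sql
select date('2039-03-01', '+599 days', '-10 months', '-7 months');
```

Applying '+599 days' to 2039-03-01: counting 599 days forward gives 2040-10-20.
Adding -10 months to 2040-10-20 gives 2039-12-20.
Adding -7 months to 2039-12-20 gives 2039-05-20.

2039-05-20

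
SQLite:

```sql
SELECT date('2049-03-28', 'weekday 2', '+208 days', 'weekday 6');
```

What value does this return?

2049-10-30

`weekday 2` advances to the next Tuesday; 2049-03-28 is a Sunday, so it moves forward to 2049-03-30.
Applying '+208 days' to 2049-03-30: counting 208 days forward gives 2049-10-24.
`weekday 6` advances to the next Saturday; 2049-10-24 is a Sunday, so it moves forward to 2049-10-30.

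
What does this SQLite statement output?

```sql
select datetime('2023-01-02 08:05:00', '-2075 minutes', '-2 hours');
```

2075 minutes = 34h 35m; -2075 minutes from 2023-01-02 08:05:00 is 2022-12-31 21:30:00 (crosses midnight).
-2 hours from 2022-12-31 21:30:00 is 2022-12-31 19:30:00.

2022-12-31 19:30:00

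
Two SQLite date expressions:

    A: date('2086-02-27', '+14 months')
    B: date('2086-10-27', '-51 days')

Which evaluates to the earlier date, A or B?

B

A = 2087-04-27.
B = 2086-09-06.
B is earlier.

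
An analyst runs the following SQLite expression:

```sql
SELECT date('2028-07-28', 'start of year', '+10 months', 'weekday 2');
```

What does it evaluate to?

2028-11-07

`start of year` rewinds 2028-07-28 to 2028-01-01.
Adding +10 months to 2028-01-01 gives 2028-11-01.
`weekday 2` advances to the next Tuesday; 2028-11-01 is a Wednesday, so it moves forward to 2028-11-07.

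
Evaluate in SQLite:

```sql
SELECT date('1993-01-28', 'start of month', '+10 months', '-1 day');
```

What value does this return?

`start of month` rewinds 1993-01-28 to 1993-01-01.
Adding +10 months to 1993-01-01 gives 1993-11-01.
Going back 1 day from 1993-11-01 reaches 1993-10-31 (last day of October, 31 days).

1993-10-31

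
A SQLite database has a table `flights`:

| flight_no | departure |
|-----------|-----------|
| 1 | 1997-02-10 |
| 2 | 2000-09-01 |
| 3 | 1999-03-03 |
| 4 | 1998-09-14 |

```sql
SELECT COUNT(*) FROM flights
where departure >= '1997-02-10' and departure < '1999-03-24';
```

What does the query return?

Rows in [1997-02-10, 1999-03-24): 1997-02-10, 1999-03-03, 1998-09-14 → 3 rows.

3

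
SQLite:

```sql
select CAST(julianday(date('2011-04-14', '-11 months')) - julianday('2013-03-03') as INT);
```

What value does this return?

-1024

Adding -11 months to 2011-04-14 gives 2010-05-14.
17 days remain in May 2010 after the 14th (31 − 14).
Full months from June 2010 through February 2013 contribute their day counts.
Then 3 days into March 2013.
Total: 17 + 30 + 31 + 31 + 30 + 31 + 30 + 31 + 31 + 28 + 31 + 30 + 31 + 30 + 31 + 31 + 30 + 31 + 30 + 31 + 31 + 29 + 31 + 30 + 31 + 30 + 31 + 31 + 30 + 31 + 30 + 31 + 31 + 28 + 3 = 1024.
The subtraction is earlier − later, so the result is −1024 → -1024.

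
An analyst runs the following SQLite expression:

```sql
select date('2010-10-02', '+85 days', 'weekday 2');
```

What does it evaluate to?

2010-12-28

Applying '+85 days' to 2010-10-02: counting 85 days forward gives 2010-12-26.
`weekday 2` advances to the next Tuesday; 2010-12-26 is a Sunday, so it moves forward to 2010-12-28.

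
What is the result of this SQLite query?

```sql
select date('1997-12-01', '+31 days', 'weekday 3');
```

1998-01-07

December 1997 has 31 days; 30 remain after the 1st, so 31 days reach 1998-01-01.
`weekday 3` advances to the next Wednesday; 1998-01-01 is a Thursday, so it moves forward to 1998-01-07.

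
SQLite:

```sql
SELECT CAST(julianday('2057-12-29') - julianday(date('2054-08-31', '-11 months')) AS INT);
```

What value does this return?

Adding -11 months to 2054-08-31 targets 2053-09-31. September 2053 has only 30 days, so SQLite normalizes the 1-day overflow forward to 2053-10-01.
30 days remain in October 2053 after the 1st (31 − 1).
Full months from November 2053 through November 2057 contribute their day counts.
Then 29 days into December 2057.
Total: 30 + 30 + 31 + 31 + 28 + 31 + 30 + 31 + 30 + 31 + 31 + 30 + 31 + 30 + 31 + 31 + 28 + 31 + 30 + 31 + 30 + 31 + 31 + 30 + 31 + 30 + 31 + 31 + 29 + 31 + 30 + 31 + 30 + 31 + 31 + 30 + 31 + 30 + 31 + 31 + 28 + 31 + 30 + 31 + 30 + 31 + 31 + 30 + 31 + 30 + 29 = 1550.

1550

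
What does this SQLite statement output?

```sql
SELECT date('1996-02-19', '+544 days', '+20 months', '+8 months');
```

1999-12-16

Applying '+544 days' to 1996-02-19: counting 544 days forward gives 1997-08-16.
Adding +20 months to 1997-08-16 gives 1999-04-16.
Adding +8 months to 1999-04-16 gives 1999-12-16.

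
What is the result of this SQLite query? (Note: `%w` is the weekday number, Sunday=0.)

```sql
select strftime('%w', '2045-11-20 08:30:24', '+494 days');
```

First apply '+494 days': 2045-11-20 08:30:24 → 2047-03-29 08:30:24.
2047-03-29 is a Friday; with Sunday=0 that is 5.

5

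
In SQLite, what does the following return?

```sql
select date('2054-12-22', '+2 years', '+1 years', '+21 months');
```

Adding +2 years to 2054-12-22 gives 2056-12-22.
Adding +1 year to 2056-12-22 gives 2057-12-22.
Adding +21 months to 2057-12-22 gives 2059-09-22.

2059-09-22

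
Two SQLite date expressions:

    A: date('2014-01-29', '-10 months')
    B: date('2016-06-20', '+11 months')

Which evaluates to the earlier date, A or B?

A

A = 2013-03-29.
B = 2017-05-20.
A is earlier.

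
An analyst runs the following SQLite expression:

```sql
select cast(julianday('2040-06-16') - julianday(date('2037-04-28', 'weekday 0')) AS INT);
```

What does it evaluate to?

`weekday 0` advances to the next Sunday; 2037-04-28 is a Tuesday, so it moves forward to 2037-05-03.
28 days remain in May 2037 after the 3rd (31 − 3).
Full months from June 2037 through May 2040 contribute their day counts.
Then 16 days into June 2040.
Total: 28 + 30 + 31 + 31 + 30 + 31 + 30 + 31 + 31 + 28 + 31 + 30 + 31 + 30 + 31 + 31 + 30 + 31 + 30 + 31 + 31 + 28 + 31 + 30 + 31 + 30 + 31 + 31 + 30 + 31 + 30 + 31 + 31 + 29 + 31 + 30 + 31 + 16 = 1140.

1140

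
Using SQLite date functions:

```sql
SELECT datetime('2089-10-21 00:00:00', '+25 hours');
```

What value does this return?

+25 hours from 2089-10-21 00:00:00 is 2089-10-22 01:00:00 (crosses midnight).

2089-10-22 01:00:00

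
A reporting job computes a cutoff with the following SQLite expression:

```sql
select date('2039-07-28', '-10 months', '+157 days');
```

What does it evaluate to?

2039-03-04

Adding -10 months to 2039-07-28 gives 2038-09-28.
Applying '+157 days' to 2038-09-28: counting 157 days forward gives 2039-03-04.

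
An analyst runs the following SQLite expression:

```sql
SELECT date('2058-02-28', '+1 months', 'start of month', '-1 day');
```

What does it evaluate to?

2058-02-28

Adding +1 month to 2058-02-28 gives 2058-03-28.
`start of month` rewinds 2058-03-28 to 2058-03-01.
Going back 1 day from 2058-03-01 reaches 2058-02-28 (last day of February, 28 days).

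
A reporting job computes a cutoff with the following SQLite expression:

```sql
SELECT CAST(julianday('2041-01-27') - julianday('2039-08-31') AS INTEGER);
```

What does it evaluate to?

0 days remain in August 2039 after the 31st (31 − 31).
Full months from September 2039 through December 2040 contribute their day counts.
Then 27 days into January 2041.
Total: 0 + 30 + 31 + 30 + 31 + 31 + 29 + 31 + 30 + 31 + 30 + 31 + 31 + 30 + 31 + 30 + 31 + 27 = 515.

515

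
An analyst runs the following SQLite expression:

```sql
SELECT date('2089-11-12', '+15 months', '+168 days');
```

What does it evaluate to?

2091-07-30

Adding +15 months to 2089-11-12 gives 2091-02-12.
Applying '+168 days' to 2091-02-12: counting 168 days forward gives 2091-07-30.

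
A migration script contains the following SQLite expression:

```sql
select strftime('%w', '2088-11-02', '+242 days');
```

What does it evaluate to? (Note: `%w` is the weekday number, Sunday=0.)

First apply '+242 days': 2088-11-02 → 2089-07-02.
2089-07-02 is a Saturday; with Sunday=0 that is 6.

6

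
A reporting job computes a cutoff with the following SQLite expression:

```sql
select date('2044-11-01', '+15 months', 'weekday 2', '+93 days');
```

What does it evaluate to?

Adding +15 months to 2044-11-01 gives 2046-02-01.
`weekday 2` advances to the next Tuesday; 2046-02-01 is a Thursday, so it moves forward to 2046-02-06.
Applying '+93 days' to 2046-02-06: counting 93 days forward gives 2046-05-10.

2046-05-10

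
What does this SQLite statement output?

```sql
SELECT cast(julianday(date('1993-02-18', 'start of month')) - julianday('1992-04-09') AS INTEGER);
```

`start of month` rewinds 1993-02-18 to 1993-02-01.
21 days remain in April 1992 after the 9th (30 − 9).
Full months from May 1992 through January 1993 contribute their day counts.
Then 1 day into February 1993.
Total: 21 + 31 + 30 + 31 + 31 + 30 + 31 + 30 + 31 + 31 + 1 = 298.

298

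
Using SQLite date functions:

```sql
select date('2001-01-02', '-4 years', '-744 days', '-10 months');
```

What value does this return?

1994-02-20

Adding -4 years to 2001-01-02 gives 1997-01-02.
Applying '-744 days' to 1997-01-02: counting 744 days back gives 1994-12-20.
Adding -10 months to 1994-12-20 gives 1994-02-20.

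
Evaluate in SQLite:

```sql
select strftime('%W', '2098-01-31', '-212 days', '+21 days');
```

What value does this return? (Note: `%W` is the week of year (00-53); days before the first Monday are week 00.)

First apply '-212 days', '+21 days': 2098-01-31 → 2097-07-24.
2097-07-24 is a Wednesday. SQLite's %W counts Mondays since the year started; the result is 29.

29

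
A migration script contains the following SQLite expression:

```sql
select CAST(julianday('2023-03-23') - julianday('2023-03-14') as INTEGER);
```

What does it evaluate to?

9

Both dates are in March 2023: 23 − 14 = 9.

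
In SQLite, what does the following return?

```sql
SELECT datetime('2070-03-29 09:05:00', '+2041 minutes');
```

2070-03-30 19:06:00

2041 minutes = 34h 1m; +2041 minutes from 2070-03-29 09:05:00 is 2070-03-30 19:06:00 (crosses midnight).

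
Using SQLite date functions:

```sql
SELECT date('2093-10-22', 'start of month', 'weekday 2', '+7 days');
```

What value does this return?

2093-10-13

`start of month` rewinds 2093-10-22 to 2093-10-01.
`weekday 2` advances to the next Tuesday; 2093-10-01 is a Thursday, so it moves forward to 2093-10-06.
Advancing 7 more days within October lands on 2093-10-13.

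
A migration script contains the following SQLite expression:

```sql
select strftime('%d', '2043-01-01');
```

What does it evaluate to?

01

`%d` extracts the 2-digit day of month: 01.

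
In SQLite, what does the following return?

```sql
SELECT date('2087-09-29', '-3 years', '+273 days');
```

2085-06-29

Adding -3 years to 2087-09-29 gives 2084-09-29.
Applying '+273 days' to 2084-09-29: counting 273 days forward gives 2085-06-29.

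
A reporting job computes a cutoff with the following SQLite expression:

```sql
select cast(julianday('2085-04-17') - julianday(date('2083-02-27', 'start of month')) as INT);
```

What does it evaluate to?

`start of month` rewinds 2083-02-27 to 2083-02-01.
27 days remain in February 2083 after the 1st (28 − 1).
Full months from March 2083 through March 2085 contribute their day counts.
Then 17 days into April 2085.
Total: 27 + 31 + 30 + 31 + 30 + 31 + 31 + 30 + 31 + 30 + 31 + 31 + 29 + 31 + 30 + 31 + 30 + 31 + 31 + 30 + 31 + 30 + 31 + 31 + 28 + 31 + 17 = 806.

806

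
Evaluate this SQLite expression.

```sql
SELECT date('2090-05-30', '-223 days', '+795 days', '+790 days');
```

Applying '-223 days' to 2090-05-30: counting 223 days back gives 2089-10-19.
Applying '+795 days' to 2089-10-19: counting 795 days forward gives 2091-12-23.
Applying '+790 days' to 2091-12-23: counting 790 days forward gives 2094-02-20.

2094-02-20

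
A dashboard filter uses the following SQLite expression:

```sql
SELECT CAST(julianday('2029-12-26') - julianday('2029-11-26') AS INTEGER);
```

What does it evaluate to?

30

4 days remain in November 2029 after the 26th (30 − 26).
Then 26 days into December 2029.
Total: 4 + 26 = 30.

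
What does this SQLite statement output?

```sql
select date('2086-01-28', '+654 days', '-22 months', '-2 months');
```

Applying '+654 days' to 2086-01-28: counting 654 days forward gives 2087-11-13.
Adding -22 months to 2087-11-13 gives 2086-01-13.
Adding -2 months to 2086-01-13 gives 2085-11-13.

2085-11-13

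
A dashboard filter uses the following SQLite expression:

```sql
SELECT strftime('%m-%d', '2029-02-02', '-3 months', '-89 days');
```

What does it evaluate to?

First apply '-3 months', '-89 days': 2029-02-02 → 2028-08-05.
`%m-%d` extracts the month-day: 08-05.

08-05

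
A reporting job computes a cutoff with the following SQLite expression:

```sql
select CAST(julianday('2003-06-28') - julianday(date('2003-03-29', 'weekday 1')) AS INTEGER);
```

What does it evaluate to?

89

`weekday 1` advances to the next Monday; 2003-03-29 is a Saturday, so it moves forward to 2003-03-31.
0 days remain in March 2003 after the 31st (31 − 31).
April 2003: 30 days.
May 2003: 31 days.
Then 28 days into June 2003.
Total: 0 + 30 + 31 + 28 = 89.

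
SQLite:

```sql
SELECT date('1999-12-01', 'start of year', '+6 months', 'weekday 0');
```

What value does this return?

1999-07-04

`start of year` rewinds 1999-12-01 to 1999-01-01.
Adding +6 months to 1999-01-01 gives 1999-07-01.
`weekday 0` advances to the next Sunday; 1999-07-01 is a Thursday, so it moves forward to 1999-07-04.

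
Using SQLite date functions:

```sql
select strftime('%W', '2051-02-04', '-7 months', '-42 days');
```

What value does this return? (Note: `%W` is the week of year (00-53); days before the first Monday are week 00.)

First apply '-7 months', '-42 days': 2051-02-04 → 2050-05-23.
2050-05-23 is a Monday. SQLite's %W counts Mondays since the year started; the result is 21.

21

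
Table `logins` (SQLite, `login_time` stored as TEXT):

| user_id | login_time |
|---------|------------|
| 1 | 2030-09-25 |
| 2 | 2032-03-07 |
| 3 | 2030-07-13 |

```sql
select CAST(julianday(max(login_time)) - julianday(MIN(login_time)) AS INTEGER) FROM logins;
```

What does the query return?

603

MIN = 2030-07-13, MAX = 2032-03-07.
18 days remain in July 2030 after the 13th (31 − 13).
Full months from August 2030 through February 2032 contribute their day counts.
Then 7 days into March 2032.
Total: 18 + 31 + 30 + 31 + 30 + 31 + 31 + 28 + 31 + 30 + 31 + 30 + 31 + 31 + 30 + 31 + 30 + 31 + 31 + 29 + 7 = 603.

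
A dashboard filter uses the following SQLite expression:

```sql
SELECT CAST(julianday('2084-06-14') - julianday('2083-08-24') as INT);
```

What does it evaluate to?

7 days remain in August 2083 after the 24th (31 − 24).
Full months from September 2083 through May 2084 contribute their day counts.
Then 14 days into June 2084.
Total: 7 + 30 + 31 + 30 + 31 + 31 + 29 + 31 + 30 + 31 + 14 = 295.

295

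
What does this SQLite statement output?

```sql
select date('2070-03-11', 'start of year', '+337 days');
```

`start of year` rewinds 2070-03-11 to 2070-01-01.
Applying '+337 days' to 2070-01-01: counting 337 days forward gives 2070-12-04.

2070-12-04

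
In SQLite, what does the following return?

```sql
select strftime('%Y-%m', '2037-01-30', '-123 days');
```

First apply '-123 days': 2037-01-30 → 2036-09-29.
`%Y-%m` extracts the year-month: 2036-09.

2036-09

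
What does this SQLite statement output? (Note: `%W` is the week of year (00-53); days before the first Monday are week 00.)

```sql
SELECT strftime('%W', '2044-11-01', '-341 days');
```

First apply '-341 days': 2044-11-01 → 2043-11-26.
2043-11-26 is a Thursday. SQLite's %W counts Mondays since the year started; the result is 47.

47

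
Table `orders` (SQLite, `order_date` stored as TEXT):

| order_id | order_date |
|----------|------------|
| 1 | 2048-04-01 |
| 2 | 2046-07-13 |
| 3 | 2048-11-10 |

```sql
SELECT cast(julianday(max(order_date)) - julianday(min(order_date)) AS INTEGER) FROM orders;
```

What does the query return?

851

MIN = 2046-07-13, MAX = 2048-11-10.
18 days remain in July 2046 after the 13th (31 − 13).
Full months from August 2046 through October 2048 contribute their day counts.
Then 10 days into November 2048.
Total: 18 + 31 + 30 + 31 + 30 + 31 + 31 + 28 + 31 + 30 + 31 + 30 + 31 + 31 + 30 + 31 + 30 + 31 + 31 + 29 + 31 + 30 + 31 + 30 + 31 + 31 + 30 + 31 + 10 = 851.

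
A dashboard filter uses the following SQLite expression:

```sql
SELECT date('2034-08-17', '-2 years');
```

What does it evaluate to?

2032-08-17

Adding -2 years to 2034-08-17 gives 2032-08-17.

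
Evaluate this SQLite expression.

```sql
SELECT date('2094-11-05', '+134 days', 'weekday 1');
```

Applying '+134 days' to 2094-11-05: counting 134 days forward gives 2095-03-19.
`weekday 1` advances to the next Monday; 2095-03-19 is a Saturday, so it moves forward to 2095-03-21.

2095-03-21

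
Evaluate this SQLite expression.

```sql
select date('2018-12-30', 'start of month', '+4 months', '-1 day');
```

2019-03-31

`start of month` rewinds 2018-12-30 to 2018-12-01.
Adding +4 months to 2018-12-01 gives 2019-04-01.
Going back 1 day from 2019-04-01 reaches 2019-03-31 (last day of March, 31 days).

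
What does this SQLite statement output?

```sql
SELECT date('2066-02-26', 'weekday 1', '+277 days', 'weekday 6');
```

2066-12-04

`weekday 1` advances to the next Monday; 2066-02-26 is a Friday, so it moves forward to 2066-03-01.
Applying '+277 days' to 2066-03-01: counting 277 days forward gives 2066-12-03.
`weekday 6` advances to the next Saturday; 2066-12-03 is a Friday, so it moves forward to 2066-12-04.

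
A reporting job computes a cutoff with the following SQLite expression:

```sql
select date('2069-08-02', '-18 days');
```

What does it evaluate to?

Going back 2 days from 2069-08-02 reaches 2069-07-31 (last day of July, 31 days).
Going back 16 days within July lands on 2069-07-15.

2069-07-15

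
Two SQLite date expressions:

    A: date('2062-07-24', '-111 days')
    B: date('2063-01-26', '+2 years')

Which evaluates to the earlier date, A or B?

A

A = 2062-04-04.
B = 2065-01-26.
A is earlier.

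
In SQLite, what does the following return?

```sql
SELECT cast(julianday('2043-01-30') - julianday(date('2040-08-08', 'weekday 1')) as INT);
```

`weekday 1` advances to the next Monday; 2040-08-08 is a Wednesday, so it moves forward to 2040-08-13.
18 days remain in August 2040 after the 13th (31 − 13).
Full months from September 2040 through December 2042 contribute their day counts.
Then 30 days into January 2043.
Total: 18 + 30 + 31 + 30 + 31 + 31 + 28 + 31 + 30 + 31 + 30 + 31 + 31 + 30 + 31 + 30 + 31 + 31 + 28 + 31 + 30 + 31 + 30 + 31 + 31 + 30 + 31 + 30 + 31 + 30 = 900.

900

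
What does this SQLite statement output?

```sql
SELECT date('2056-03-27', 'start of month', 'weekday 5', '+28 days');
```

2056-03-31

`start of month` rewinds 2056-03-27 to 2056-03-01.
`weekday 5` advances to the next Friday; 2056-03-01 is a Wednesday, so it moves forward to 2056-03-03.
Advancing 28 more days within March lands on 2056-03-31.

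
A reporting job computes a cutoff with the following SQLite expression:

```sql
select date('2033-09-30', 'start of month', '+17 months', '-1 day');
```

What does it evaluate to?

2035-01-31

`start of month` rewinds 2033-09-30 to 2033-09-01.
Adding +17 months to 2033-09-01 gives 2035-02-01.
Going back 1 day from 2035-02-01 reaches 2035-01-31 (last day of January, 31 days).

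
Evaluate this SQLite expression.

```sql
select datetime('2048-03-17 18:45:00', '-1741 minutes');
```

1741 minutes = 29h 1m; -1741 minutes from 2048-03-17 18:45:00 is 2048-03-16 13:44:00 (crosses midnight).

2048-03-16 13:44:00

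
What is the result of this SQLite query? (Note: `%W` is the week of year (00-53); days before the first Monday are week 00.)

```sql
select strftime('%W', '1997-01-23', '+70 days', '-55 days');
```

First apply '+70 days', '-55 days': 1997-01-23 → 1997-02-07.
1997-02-07 is a Friday. SQLite's %W counts Mondays since the year started; the result is 05.

05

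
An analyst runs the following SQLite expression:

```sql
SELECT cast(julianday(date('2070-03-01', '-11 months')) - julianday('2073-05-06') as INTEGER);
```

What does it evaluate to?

Adding -11 months to 2070-03-01 gives 2069-04-01.
29 days remain in April 2069 after the 1st (30 − 1).
Full months from May 2069 through April 2073 contribute their day counts.
Then 6 days into May 2073.
Total: 29 + 31 + 30 + 31 + 31 + 30 + 31 + 30 + 31 + 31 + 28 + 31 + 30 + 31 + 30 + 31 + 31 + 30 + 31 + 30 + 31 + 31 + 28 + 31 + 30 + 31 + 30 + 31 + 31 + 30 + 31 + 30 + 31 + 31 + 29 + 31 + 30 + 31 + 30 + 31 + 31 + 30 + 31 + 30 + 31 + 31 + 28 + 31 + 30 + 6 = 1496.
The subtraction is earlier − later, so the result is −1496 → -1496.

-1496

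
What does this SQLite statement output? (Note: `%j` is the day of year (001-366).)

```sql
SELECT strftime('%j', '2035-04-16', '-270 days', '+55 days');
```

256

First apply '-270 days', '+55 days': 2035-04-16 → 2034-09-13.
Day-of-year for 2034-09-13: days since 2034-01-01 inclusive = 256, zero-padded to 256.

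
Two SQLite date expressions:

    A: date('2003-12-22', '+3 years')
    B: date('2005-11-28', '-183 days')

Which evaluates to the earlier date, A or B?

A = 2006-12-22.
B = 2005-05-29.
B is earlier.

B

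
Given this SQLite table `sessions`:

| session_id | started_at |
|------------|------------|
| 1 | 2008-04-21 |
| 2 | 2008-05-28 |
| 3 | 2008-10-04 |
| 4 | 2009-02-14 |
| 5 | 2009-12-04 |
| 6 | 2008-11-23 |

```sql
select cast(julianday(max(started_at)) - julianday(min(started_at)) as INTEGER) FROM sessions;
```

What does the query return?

592

MIN = 2008-04-21, MAX = 2009-12-04.
9 days remain in April 2008 after the 21st (30 − 21).
Full months from May 2008 through November 2009 contribute their day counts.
Then 4 days into December 2009.
Total: 9 + 31 + 30 + 31 + 31 + 30 + 31 + 30 + 31 + 31 + 28 + 31 + 30 + 31 + 30 + 31 + 31 + 30 + 31 + 30 + 4 = 592.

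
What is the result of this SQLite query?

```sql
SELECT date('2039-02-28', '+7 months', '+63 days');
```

Adding +7 months to 2039-02-28 gives 2039-09-28.
Applying '+63 days' to 2039-09-28: counting 63 days forward gives 2039-11-30.

2039-11-30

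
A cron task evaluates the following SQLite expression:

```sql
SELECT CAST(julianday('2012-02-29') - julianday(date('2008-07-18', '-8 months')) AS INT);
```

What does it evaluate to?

Adding -8 months to 2008-07-18 gives 2007-11-18.
12 days remain in November 2007 after the 18th (30 − 18).
Full months from December 2007 through January 2012 contribute their day counts.
Then 29 days into February 2012.
Total: 12 + 31 + 31 + 29 + 31 + 30 + 31 + 30 + 31 + 31 + 30 + 31 + 30 + 31 + 31 + 28 + 31 + 30 + 31 + 30 + 31 + 31 + 30 + 31 + 30 + 31 + 31 + 28 + 31 + 30 + 31 + 30 + 31 + 31 + 30 + 31 + 30 + 31 + 31 + 28 + 31 + 30 + 31 + 30 + 31 + 31 + 30 + 31 + 30 + 31 + 31 + 29 = 1564.

1564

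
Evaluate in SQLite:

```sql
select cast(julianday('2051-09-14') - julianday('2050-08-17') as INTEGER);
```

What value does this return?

393

14 days remain in August 2050 after the 17th (31 − 17).
Full months from September 2050 through August 2051 contribute their day counts.
Then 14 days into September 2051.
Total: 14 + 30 + 31 + 30 + 31 + 31 + 28 + 31 + 30 + 31 + 30 + 31 + 31 + 14 = 393.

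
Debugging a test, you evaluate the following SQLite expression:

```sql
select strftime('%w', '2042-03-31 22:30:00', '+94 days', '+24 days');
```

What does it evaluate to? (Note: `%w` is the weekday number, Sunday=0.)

First apply '+94 days', '+24 days': 2042-03-31 22:30:00 → 2042-07-27 22:30:00.
2042-07-27 is a Sunday; with Sunday=0 that is 0.

0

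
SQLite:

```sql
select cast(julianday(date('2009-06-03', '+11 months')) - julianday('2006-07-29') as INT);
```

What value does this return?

1374

Adding +11 months to 2009-06-03 gives 2010-05-03.
2 days remain in July 2006 after the 29th (31 − 29).
Full months from August 2006 through April 2010 contribute their day counts.
Then 3 days into May 2010.
Total: 2 + 31 + 30 + 31 + 30 + 31 + 31 + 28 + 31 + 30 + 31 + 30 + 31 + 31 + 30 + 31 + 30 + 31 + 31 + 29 + 31 + 30 + 31 + 30 + 31 + 31 + 30 + 31 + 30 + 31 + 31 + 28 + 31 + 30 + 31 + 30 + 31 + 31 + 30 + 31 + 30 + 31 + 31 + 28 + 31 + 30 + 3 = 1374.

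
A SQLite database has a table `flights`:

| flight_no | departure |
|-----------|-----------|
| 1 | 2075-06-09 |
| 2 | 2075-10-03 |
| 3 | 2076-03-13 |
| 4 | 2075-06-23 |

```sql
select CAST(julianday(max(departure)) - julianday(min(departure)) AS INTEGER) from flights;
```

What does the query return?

MIN = 2075-06-09, MAX = 2076-03-13.
21 days remain in June 2075 after the 9th (30 − 9).
Full months from July 2075 through February 2076 contribute their day counts.
Then 13 days into March 2076.
Total: 21 + 31 + 31 + 30 + 31 + 30 + 31 + 31 + 29 + 13 = 278.

278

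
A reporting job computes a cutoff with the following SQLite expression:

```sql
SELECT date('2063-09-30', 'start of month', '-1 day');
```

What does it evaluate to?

2063-08-31

`start of month` rewinds 2063-09-30 to 2063-09-01.
Going back 1 day from 2063-09-01 reaches 2063-08-31 (last day of August, 31 days).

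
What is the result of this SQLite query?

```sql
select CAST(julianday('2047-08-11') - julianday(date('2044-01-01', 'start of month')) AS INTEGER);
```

1318

`start of month` rewinds 2044-01-01 to 2044-01-01.
30 days remain in January 2044 after the 1st (31 − 1).
Full months from February 2044 through July 2047 contribute their day counts.
Then 11 days into August 2047.
Total: 30 + 29 + 31 + 30 + 31 + 30 + 31 + 31 + 30 + 31 + 30 + 31 + 31 + 28 + 31 + 30 + 31 + 30 + 31 + 31 + 30 + 31 + 30 + 31 + 31 + 28 + 31 + 30 + 31 + 30 + 31 + 31 + 30 + 31 + 30 + 31 + 31 + 28 + 31 + 30 + 31 + 30 + 31 + 11 = 1318.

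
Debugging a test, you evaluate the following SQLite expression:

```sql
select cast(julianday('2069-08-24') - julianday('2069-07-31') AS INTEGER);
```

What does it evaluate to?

0 days remain in July 2069 after the 31st (31 − 31).
Then 24 days into August 2069.
Total: 0 + 24 = 24.

24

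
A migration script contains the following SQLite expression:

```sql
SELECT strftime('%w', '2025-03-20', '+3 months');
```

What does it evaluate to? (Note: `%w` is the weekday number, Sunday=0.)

First apply '+3 months': 2025-03-20 → 2025-06-20.
2025-06-20 is a Friday; with Sunday=0 that is 5.

5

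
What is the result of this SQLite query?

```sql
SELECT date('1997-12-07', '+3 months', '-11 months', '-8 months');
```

1996-08-07

Adding +3 months to 1997-12-07 gives 1998-03-07.
Adding -11 months to 1998-03-07 gives 1997-04-07.
Adding -8 months to 1997-04-07 gives 1996-08-07.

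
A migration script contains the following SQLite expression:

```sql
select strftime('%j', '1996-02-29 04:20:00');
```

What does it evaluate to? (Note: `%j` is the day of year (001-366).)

Day-of-year for 1996-02-29: days since 1996-01-01 inclusive = 60, zero-padded to 060.

060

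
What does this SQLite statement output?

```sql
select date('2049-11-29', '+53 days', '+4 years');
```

2054-01-21

Applying '+53 days' to 2049-11-29: counting 53 days forward gives 2050-01-21.
Adding +4 years to 2050-01-21 gives 2054-01-21.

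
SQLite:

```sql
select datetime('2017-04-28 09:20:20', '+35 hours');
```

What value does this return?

2017-04-29 20:20:20

+35 hours from 2017-04-28 09:20:20 is 2017-04-29 20:20:20 (crosses midnight).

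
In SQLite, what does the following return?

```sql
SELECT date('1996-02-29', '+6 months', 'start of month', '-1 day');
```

Adding +6 months to 1996-02-29 gives 1996-08-29.
`start of month` rewinds 1996-08-29 to 1996-08-01.
Going back 1 day from 1996-08-01 reaches 1996-07-31 (last day of July, 31 days).

1996-07-31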